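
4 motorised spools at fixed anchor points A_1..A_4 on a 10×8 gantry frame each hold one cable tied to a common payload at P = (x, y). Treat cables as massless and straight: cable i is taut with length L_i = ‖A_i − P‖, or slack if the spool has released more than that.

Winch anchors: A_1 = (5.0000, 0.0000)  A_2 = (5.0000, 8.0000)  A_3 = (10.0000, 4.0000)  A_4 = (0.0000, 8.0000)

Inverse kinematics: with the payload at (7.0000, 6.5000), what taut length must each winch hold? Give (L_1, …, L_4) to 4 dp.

L_1: Δ = A_1−P = (-2.0000, -6.5000) → ‖Δ‖ = √46.2500 = 6.8007
L_2: Δ = A_2−P = (-2.0000, 1.5000) → ‖Δ‖ = √6.2500 = 2.5000
L_3: Δ = A_3−P = (3.0000, -2.5000) → ‖Δ‖ = √15.2500 = 3.9051
L_4: Δ = A_4−P = (-7.0000, 1.5000) → ‖Δ‖ = √51.2500 = 7.1589

(6.8007, 2.5000, 3.9051, 7.1589)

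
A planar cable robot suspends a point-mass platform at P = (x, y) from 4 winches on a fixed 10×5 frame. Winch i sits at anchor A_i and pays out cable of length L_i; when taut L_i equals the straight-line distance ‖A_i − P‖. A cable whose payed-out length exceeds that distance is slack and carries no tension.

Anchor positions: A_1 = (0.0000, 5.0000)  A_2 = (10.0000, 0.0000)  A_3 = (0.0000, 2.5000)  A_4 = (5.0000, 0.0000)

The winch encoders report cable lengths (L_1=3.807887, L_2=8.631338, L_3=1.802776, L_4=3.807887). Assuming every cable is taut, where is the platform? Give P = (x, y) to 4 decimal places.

circle eqns → linear via eq_j − eq_1; set c_j = A_j·A_j − L_j²
c_1 = 0.0000+25.0000−14.5000 = 10.5000
-20.0000·x + 10.0000·y = c_1−c_2 = -15.0000
0.0000·x + 5.0000·y = c_1−c_3 = 7.5000
-10.0000·x + 10.0000·y = c_1−c_4 = 0.0000
solve first two rows → x=1.5000, y=1.5000
check cable 4: ‖A_4−P‖² = 14.5000 ≈ L_4² = 14.5000 ✓

(1.5000, 1.5000)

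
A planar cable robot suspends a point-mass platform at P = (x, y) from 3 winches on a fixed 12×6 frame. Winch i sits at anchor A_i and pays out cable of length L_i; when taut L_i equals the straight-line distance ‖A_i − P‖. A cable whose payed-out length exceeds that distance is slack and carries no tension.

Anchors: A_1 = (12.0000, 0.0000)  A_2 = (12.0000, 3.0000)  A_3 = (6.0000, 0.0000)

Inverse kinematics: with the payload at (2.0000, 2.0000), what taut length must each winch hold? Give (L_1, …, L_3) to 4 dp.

L_1: Δ = A_1−P = (10.0000, -2.0000) → ‖Δ‖ = √104.0000 = 10.1980
L_2: Δ = A_2−P = (10.0000, 1.0000) → ‖Δ‖ = √101.0000 = 10.0499
L_3: Δ = A_3−P = (4.0000, -2.0000) → ‖Δ‖ = √20.0000 = 4.4721

(10.1980, 10.0499, 4.4721)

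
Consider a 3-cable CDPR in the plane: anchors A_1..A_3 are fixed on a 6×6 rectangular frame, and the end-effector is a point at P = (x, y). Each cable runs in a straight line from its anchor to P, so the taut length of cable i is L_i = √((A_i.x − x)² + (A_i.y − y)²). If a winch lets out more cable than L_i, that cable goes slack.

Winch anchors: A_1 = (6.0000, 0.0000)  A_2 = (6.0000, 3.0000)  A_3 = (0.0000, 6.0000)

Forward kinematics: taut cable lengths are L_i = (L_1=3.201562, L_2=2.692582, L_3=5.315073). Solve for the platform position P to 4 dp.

each cable: (A_i−P)·(A_i−P) = L_i²; let c_i = ‖A_i‖²−L_i²
c_1 = 36.0000+0.0000−10.2500 = 25.7500
row 1: 0.0000x − 6.0000y = -12.0000  (c_2=37.7500)
row 2: 12.0000x − 12.0000y = 18.0000  (c_3=7.7500)
Cramer on rows 1–2 → x = 3.5000, y = 2.0000

(3.5000, 2.0000)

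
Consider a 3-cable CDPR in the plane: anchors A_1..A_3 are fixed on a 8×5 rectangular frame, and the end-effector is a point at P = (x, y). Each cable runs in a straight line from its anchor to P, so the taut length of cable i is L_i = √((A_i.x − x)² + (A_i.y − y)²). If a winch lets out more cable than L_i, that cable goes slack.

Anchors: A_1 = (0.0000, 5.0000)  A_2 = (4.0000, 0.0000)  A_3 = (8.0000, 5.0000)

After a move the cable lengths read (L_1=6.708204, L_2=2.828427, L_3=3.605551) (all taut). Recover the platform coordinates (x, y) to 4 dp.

(6.0000, 2.0000)

expand ‖A_i−P‖²=L_i² and subtract eq 1 (c_i ≔ ‖A_i‖²−L_i²)
c_1 = 0.0000+25.0000−45.0000 = -20.0000
eq1−eq2 → [-8.0000  10.0000]·P = -28.0000
eq1−eq3 → [-16.0000  0.0000]·P = -96.0000
2×2 solve → P = (6.0000, 2.0000)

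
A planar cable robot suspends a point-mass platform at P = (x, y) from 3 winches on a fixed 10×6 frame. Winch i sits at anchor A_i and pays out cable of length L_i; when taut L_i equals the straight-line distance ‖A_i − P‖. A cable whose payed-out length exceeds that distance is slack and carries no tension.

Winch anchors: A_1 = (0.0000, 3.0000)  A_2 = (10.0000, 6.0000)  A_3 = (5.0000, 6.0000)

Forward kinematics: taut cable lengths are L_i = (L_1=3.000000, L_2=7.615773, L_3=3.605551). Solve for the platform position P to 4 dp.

(3.0000, 3.0000)

circle eqns → linear via eq_j − eq_1; set k_j = A_j·A_j − L_j²
k_1 = 0.0000+9.0000−9.0000 = 0.0000
-20.0000·x − 6.0000·y = k_1−k_2 = -78.0000
-10.0000·x − 6.0000·y = k_1−k_3 = -48.0000
solve first two rows → x=3.0000, y=3.0000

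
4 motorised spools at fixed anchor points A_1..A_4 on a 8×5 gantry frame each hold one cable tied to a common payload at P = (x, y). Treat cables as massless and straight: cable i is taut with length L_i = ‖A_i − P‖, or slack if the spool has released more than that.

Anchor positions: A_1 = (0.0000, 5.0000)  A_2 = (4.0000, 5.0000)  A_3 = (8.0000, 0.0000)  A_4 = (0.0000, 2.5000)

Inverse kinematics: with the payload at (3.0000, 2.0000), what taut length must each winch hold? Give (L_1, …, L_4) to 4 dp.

L_1 = √((0.0000−3.0000)² + (5.0000−2.0000)²) = 4.2426
L_2 = √((4.0000−3.0000)² + (5.0000−2.0000)²) = 3.1623
L_3 = √((8.0000−3.0000)² + (0.0000−2.0000)²) = 5.3852
L_4 = √((0.0000−3.0000)² + (2.5000−2.0000)²) = 3.0414

(4.2426, 3.1623, 5.3852, 3.0414)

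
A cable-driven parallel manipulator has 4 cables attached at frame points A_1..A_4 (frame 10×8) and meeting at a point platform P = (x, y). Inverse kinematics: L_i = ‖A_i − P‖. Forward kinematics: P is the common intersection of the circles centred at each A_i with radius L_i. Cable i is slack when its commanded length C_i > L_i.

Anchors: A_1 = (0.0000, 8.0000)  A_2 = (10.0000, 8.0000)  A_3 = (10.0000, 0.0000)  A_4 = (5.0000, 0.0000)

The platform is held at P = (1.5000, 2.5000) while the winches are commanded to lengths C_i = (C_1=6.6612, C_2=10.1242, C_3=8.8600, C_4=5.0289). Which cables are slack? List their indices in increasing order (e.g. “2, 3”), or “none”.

i=1: geometric 5.7009 vs commanded 6.6612 ⇒ slack
i=2: geometric 10.1242 vs commanded 10.1242 ⇒ taut
i=3: geometric 8.8600 vs commanded 8.8600 ⇒ taut
i=4: geometric 4.3012 vs commanded 5.0289 ⇒ slack

1, 4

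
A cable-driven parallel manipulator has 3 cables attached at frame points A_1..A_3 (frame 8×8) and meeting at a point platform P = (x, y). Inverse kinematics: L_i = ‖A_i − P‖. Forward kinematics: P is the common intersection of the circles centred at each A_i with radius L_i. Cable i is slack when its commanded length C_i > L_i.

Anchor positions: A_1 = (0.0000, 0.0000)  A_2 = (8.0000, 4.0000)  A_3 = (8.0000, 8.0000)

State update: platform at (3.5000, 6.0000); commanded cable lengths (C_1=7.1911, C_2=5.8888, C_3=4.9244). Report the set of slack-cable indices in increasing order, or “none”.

cable 1: L_1 = ‖A_1−P‖ = 6.9462;  C_1 = 7.1911 → slack
cable 2: L_2 = ‖A_2−P‖ = 4.9244;  C_2 = 5.8888 → slack
cable 3: L_3 = ‖A_3−P‖ = 4.9244;  C_3 = 4.9244 → taut

1, 2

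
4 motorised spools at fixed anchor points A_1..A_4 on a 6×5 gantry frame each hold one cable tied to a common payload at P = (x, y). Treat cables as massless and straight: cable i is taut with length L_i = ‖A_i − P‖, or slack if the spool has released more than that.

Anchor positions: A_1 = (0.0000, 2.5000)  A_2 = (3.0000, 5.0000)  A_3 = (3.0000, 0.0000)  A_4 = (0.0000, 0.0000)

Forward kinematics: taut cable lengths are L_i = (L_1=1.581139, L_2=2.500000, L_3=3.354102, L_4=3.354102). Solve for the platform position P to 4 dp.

(1.5000, 3.0000)

expand ‖A_i−P‖²=L_i² and subtract eq 1 (c_i ≔ ‖A_i‖²−L_i²)
c_1 = 0.0000+6.2500−2.5000 = 3.7500
eq1−eq2 → [-6.0000  -5.0000]·P = -24.0000
eq1−eq3 → [-6.0000  5.0000]·P = 6.0000
eq1−eq4 → [0.0000  5.0000]·P = 15.0000
2×2 solve → P = (1.5000, 3.0000)
check cable 4: ‖A_4−P‖² = 11.2500 ≈ L_4² = 11.2500 ✓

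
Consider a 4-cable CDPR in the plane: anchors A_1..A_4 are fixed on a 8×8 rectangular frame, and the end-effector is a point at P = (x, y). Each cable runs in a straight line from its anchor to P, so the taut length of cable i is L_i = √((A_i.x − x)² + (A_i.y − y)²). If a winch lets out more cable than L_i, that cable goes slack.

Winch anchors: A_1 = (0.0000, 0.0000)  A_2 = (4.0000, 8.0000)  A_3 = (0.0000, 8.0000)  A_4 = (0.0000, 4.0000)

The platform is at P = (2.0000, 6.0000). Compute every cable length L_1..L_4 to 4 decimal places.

(6.3246, 2.8284, 2.8284, 2.8284)

L_1: Δ = A_1−P = (-2.0000, -6.0000) → ‖Δ‖ = √40.0000 = 6.3246
L_2: Δ = A_2−P = (2.0000, 2.0000) → ‖Δ‖ = √8.0000 = 2.8284
L_3: Δ = A_3−P = (-2.0000, 2.0000) → ‖Δ‖ = √8.0000 = 2.8284
L_4: Δ = A_4−P = (-2.0000, -2.0000) → ‖Δ‖ = √8.0000 = 2.8284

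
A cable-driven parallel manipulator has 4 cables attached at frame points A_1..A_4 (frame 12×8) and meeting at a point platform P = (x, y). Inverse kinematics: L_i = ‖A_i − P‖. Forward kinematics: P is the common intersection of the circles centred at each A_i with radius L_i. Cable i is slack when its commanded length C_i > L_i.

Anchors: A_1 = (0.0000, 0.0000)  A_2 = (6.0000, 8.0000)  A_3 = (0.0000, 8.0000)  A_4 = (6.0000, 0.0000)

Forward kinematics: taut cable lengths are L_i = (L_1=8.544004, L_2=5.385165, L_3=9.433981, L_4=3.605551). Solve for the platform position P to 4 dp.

each cable: (A_i−P)·(A_i−P) = L_i²; let k_i = ‖A_i‖²−L_i²
k_1 = 0.0000+0.0000−73.0000 = -73.0000
row 1: -12.0000x − 16.0000y = -144.0000  (k_2=71.0000)
row 2: 0.0000x − 16.0000y = -48.0000  (k_3=-25.0000)
row 3: -12.0000x + 0.0000y = -96.0000  (k_4=23.0000)
Cramer on rows 1–2 → x = 8.0000, y = 3.0000
check cable 4: ‖A_4−P‖² = 13.0000 ≈ L_4² = 13.0000 ✓

(8.0000, 3.0000)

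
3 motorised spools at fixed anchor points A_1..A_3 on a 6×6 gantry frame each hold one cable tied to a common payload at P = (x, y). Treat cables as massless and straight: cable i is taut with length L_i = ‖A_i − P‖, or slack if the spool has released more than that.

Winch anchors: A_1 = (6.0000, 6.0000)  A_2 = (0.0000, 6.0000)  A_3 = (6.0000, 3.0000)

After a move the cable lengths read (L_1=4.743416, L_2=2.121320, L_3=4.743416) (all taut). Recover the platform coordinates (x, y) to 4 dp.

circle eqns → linear via eq_j − eq_1; set q_j = A_j·A_j − L_j²
q_1 = 36.0000+36.0000−22.5000 = 49.5000
12.0000·x + 0.0000·y = q_1−q_2 = 18.0000
0.0000·x + 6.0000·y = q_1−q_3 = 27.0000
solve first two rows → x=1.5000, y=4.5000

(1.5000, 4.5000)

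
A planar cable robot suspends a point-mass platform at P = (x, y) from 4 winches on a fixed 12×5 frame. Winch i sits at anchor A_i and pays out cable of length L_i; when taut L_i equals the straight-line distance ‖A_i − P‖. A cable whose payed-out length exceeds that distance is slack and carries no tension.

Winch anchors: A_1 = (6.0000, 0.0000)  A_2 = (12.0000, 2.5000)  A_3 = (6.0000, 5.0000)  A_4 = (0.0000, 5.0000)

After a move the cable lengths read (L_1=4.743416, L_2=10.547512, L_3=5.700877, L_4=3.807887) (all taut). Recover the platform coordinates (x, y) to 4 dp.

(1.5000, 1.5000)

circle eqns → linear via eq_j − eq_1; set c_j = A_j·A_j − L_j²
c_1 = 36.0000+0.0000−22.5000 = 13.5000
-12.0000·x − 5.0000·y = c_1−c_2 = -25.5000
0.0000·x − 10.0000·y = c_1−c_3 = -15.0000
12.0000·x − 10.0000·y = c_1−c_4 = 3.0000
solve first two rows → x=1.5000, y=1.5000
check cable 4: ‖A_4−P‖² = 14.5000 ≈ L_4² = 14.5000 ✓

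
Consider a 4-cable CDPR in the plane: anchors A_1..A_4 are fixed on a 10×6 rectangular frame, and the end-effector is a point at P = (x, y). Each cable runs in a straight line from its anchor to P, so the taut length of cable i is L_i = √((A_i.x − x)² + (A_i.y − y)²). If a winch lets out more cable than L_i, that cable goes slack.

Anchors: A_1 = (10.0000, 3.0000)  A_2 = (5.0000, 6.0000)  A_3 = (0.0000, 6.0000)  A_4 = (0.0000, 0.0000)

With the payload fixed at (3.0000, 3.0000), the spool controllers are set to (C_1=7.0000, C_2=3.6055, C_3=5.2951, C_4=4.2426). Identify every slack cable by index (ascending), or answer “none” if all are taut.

3

cable 1: L_1 = ‖A_1−P‖ = 7.0000;  C_1 = 7.0000 → taut
cable 2: L_2 = ‖A_2−P‖ = 3.6056;  C_2 = 3.6055 → taut
cable 3: L_3 = ‖A_3−P‖ = 4.2426;  C_3 = 5.2951 → slack
cable 4: L_4 = ‖A_4−P‖ = 4.2426;  C_4 = 4.2426 → taut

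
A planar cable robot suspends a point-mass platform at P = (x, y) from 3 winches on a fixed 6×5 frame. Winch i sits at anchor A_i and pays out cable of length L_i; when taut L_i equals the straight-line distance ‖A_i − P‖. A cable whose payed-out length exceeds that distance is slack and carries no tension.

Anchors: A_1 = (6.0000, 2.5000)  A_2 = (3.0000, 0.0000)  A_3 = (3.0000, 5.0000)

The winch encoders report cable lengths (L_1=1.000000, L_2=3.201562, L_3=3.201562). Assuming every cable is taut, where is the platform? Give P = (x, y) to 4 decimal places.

expand ‖A_i−P‖²=L_i² and subtract eq 1 (q_i ≔ ‖A_i‖²−L_i²)
q_1 = 36.0000+6.2500−1.0000 = 41.2500
eq1−eq2 → [6.0000  5.0000]·P = 42.5000
eq1−eq3 → [6.0000  -5.0000]·P = 17.5000
2×2 solve → P = (5.0000, 2.5000)

(5.0000, 2.5000)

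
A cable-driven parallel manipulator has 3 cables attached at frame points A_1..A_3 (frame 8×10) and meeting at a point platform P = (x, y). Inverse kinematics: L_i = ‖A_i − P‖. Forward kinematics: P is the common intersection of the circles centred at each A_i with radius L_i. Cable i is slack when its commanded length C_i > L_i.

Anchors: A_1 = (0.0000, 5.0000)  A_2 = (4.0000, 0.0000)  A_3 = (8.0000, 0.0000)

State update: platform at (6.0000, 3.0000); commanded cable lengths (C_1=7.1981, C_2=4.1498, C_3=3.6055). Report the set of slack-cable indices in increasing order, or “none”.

i=1: geometric 6.3246 vs commanded 7.1981 ⇒ slack
i=2: geometric 3.6056 vs commanded 4.1498 ⇒ slack
i=3: geometric 3.6056 vs commanded 3.6055 ⇒ taut

1, 2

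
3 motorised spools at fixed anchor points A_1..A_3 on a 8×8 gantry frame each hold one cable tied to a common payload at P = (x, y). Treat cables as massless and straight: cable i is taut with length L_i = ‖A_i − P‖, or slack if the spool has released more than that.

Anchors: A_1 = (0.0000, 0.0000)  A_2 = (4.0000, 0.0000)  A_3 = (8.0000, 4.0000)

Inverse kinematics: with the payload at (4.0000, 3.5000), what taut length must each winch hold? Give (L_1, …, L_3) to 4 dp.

(5.3151, 3.5000, 4.0311)

L_1: Δ = A_1−P = (-4.0000, -3.5000) → ‖Δ‖ = √28.2500 = 5.3151
L_2: Δ = A_2−P = (0.0000, -3.5000) → ‖Δ‖ = √12.2500 = 3.5000
L_3: Δ = A_3−P = (4.0000, 0.5000) → ‖Δ‖ = √16.2500 = 4.0311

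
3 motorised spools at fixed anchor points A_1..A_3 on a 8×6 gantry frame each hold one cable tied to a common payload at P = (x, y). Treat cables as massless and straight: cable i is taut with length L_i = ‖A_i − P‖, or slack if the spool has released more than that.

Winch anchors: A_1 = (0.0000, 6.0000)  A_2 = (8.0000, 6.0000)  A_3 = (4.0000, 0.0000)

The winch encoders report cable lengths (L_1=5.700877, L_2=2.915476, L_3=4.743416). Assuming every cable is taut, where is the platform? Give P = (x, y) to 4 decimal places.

(5.5000, 4.5000)

circle eqns → linear via eq_j − eq_1; set q_j = A_j·A_j − L_j²
q_1 = 0.0000+36.0000−32.5000 = 3.5000
-16.0000·x + 0.0000·y = q_1−q_2 = -88.0000
-8.0000·x + 12.0000·y = q_1−q_3 = 10.0000
solve first two rows → x=5.5000, y=4.5000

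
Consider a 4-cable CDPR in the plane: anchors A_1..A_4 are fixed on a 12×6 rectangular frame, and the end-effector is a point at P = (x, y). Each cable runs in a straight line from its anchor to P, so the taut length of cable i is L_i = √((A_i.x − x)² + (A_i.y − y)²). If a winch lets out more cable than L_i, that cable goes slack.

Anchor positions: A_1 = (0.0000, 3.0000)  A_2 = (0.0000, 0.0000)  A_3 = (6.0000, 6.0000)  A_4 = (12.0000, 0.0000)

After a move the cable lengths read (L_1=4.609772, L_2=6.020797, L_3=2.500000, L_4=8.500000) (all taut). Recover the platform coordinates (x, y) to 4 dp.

(4.5000, 4.0000)

expand ‖A_i−P‖²=L_i² and subtract eq 1 (k_i ≔ ‖A_i‖²−L_i²)
k_1 = 0.0000+9.0000−21.2500 = -12.2500
eq1−eq2 → [0.0000  6.0000]·P = 24.0000
eq1−eq3 → [-12.0000  -6.0000]·P = -78.0000
eq1−eq4 → [-24.0000  6.0000]·P = -84.0000
2×2 solve → P = (4.5000, 4.0000)
check cable 4: ‖A_4−P‖² = 72.2500 ≈ L_4² = 72.2500 ✓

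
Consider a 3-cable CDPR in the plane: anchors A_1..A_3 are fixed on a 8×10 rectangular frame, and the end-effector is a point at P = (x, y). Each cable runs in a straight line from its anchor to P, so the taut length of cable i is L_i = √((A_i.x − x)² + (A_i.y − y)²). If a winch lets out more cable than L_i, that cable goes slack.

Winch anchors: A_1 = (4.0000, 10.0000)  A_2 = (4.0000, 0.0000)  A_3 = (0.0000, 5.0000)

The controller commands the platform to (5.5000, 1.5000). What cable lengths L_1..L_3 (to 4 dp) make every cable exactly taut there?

(8.6313, 2.1213, 6.5192)

cable 1: Δx=-1.5000, Δy=8.5000; L_1 = √(Δx²+Δy²) = 8.6313
cable 2: Δx=-1.5000, Δy=-1.5000; L_2 = √(Δx²+Δy²) = 2.1213
cable 3: Δx=-5.5000, Δy=3.5000; L_3 = √(Δx²+Δy²) = 6.5192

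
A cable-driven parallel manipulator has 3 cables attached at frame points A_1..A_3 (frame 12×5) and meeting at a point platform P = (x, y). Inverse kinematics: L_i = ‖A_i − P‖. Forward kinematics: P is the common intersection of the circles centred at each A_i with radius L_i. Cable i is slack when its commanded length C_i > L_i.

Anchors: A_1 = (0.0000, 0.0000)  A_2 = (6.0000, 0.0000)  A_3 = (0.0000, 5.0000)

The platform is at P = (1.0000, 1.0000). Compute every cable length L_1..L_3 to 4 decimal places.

(1.4142, 5.0990, 4.1231)

L_1 = √((0.0000−1.0000)² + (0.0000−1.0000)²) = 1.4142
L_2 = √((6.0000−1.0000)² + (0.0000−1.0000)²) = 5.0990
L_3 = √((0.0000−1.0000)² + (5.0000−1.0000)²) = 4.1231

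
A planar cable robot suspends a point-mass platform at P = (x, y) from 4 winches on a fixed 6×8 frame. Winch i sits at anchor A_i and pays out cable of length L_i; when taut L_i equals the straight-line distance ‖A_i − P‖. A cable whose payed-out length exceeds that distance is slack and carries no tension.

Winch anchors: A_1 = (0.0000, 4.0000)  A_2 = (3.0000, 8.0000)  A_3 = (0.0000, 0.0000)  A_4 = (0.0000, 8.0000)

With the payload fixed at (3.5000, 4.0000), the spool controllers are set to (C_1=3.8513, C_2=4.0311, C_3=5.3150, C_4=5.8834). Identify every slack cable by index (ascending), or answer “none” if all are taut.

cable 1: L_1 = ‖A_1−P‖ = 3.5000;  C_1 = 3.8513 → slack
cable 2: L_2 = ‖A_2−P‖ = 4.0311;  C_2 = 4.0311 → taut
cable 3: L_3 = ‖A_3−P‖ = 5.3151;  C_3 = 5.3150 → taut
cable 4: L_4 = ‖A_4−P‖ = 5.3151;  C_4 = 5.8834 → slack

1, 4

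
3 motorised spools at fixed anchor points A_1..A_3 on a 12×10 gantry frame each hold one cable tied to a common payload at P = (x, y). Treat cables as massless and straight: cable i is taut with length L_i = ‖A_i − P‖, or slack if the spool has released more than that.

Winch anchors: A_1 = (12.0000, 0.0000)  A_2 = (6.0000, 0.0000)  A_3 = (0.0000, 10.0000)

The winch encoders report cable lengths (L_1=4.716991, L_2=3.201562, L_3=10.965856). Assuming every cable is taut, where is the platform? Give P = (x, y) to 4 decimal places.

circle eqns → linear via eq_j − eq_1; set q_j = A_j·A_j − L_j²
q_1 = 144.0000+0.0000−22.2500 = 121.7500
12.0000·x + 0.0000·y = q_1−q_2 = 96.0000
24.0000·x − 20.0000·y = q_1−q_3 = 142.0000
solve first two rows → x=8.0000, y=2.5000

(8.0000, 2.5000)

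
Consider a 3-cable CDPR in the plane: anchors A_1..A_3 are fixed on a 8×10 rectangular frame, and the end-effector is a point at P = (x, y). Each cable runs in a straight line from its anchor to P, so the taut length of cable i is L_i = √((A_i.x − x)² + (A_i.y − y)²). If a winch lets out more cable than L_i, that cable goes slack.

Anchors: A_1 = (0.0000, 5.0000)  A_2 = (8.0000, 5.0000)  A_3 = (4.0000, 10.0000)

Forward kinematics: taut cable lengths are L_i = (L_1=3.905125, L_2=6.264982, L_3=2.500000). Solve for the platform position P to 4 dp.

each cable: (A_i−P)·(A_i−P) = L_i²; let k_i = ‖A_i‖²−L_i²
k_1 = 0.0000+25.0000−15.2500 = 9.7500
row 1: -16.0000x + 0.0000y = -40.0000  (k_2=49.7500)
row 2: -8.0000x − 10.0000y = -100.0000  (k_3=109.7500)
Cramer on rows 1–2 → x = 2.5000, y = 8.0000

(2.5000, 8.0000)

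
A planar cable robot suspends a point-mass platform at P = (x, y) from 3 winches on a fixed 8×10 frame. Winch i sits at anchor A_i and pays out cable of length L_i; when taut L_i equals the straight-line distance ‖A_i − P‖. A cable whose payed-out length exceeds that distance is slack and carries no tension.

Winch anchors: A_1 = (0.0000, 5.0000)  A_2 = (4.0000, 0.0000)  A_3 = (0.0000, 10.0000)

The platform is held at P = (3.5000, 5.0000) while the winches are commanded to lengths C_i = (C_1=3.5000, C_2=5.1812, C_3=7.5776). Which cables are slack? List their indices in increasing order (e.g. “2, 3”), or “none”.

2, 3

cable 1: L_1 = ‖A_1−P‖ = 3.5000;  C_1 = 3.5000 → taut
cable 2: L_2 = ‖A_2−P‖ = 5.0249;  C_2 = 5.1812 → slack
cable 3: L_3 = ‖A_3−P‖ = 6.1033;  C_3 = 7.5776 → slack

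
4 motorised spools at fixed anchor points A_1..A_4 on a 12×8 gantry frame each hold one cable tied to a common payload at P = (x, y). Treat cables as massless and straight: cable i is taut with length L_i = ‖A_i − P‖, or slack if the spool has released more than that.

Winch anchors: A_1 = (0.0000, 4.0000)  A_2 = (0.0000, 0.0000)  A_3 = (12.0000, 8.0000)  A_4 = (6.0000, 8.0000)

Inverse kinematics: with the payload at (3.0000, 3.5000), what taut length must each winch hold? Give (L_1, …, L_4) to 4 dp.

(3.0414, 4.6098, 10.0623, 5.4083)

cable 1: Δx=-3.0000, Δy=0.5000; L_1 = √(Δx²+Δy²) = 3.0414
cable 2: Δx=-3.0000, Δy=-3.5000; L_2 = √(Δx²+Δy²) = 4.6098
cable 3: Δx=9.0000, Δy=4.5000; L_3 = √(Δx²+Δy²) = 10.0623
cable 4: Δx=3.0000, Δy=4.5000; L_4 = √(Δx²+Δy²) = 5.4083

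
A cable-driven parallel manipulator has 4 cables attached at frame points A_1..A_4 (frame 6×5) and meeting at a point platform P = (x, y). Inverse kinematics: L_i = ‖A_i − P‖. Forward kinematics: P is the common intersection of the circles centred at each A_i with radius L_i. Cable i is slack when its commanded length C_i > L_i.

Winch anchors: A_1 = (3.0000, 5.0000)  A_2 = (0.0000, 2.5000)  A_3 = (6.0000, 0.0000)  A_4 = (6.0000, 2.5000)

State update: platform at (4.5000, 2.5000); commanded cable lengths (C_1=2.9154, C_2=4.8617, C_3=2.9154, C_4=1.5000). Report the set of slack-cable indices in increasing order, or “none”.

cable 1: L_1 = ‖A_1−P‖ = 2.9155;  C_1 = 2.9154 → taut
cable 2: L_2 = ‖A_2−P‖ = 4.5000;  C_2 = 4.8617 → slack
cable 3: L_3 = ‖A_3−P‖ = 2.9155;  C_3 = 2.9154 → taut
cable 4: L_4 = ‖A_4−P‖ = 1.5000;  C_4 = 1.5000 → taut

2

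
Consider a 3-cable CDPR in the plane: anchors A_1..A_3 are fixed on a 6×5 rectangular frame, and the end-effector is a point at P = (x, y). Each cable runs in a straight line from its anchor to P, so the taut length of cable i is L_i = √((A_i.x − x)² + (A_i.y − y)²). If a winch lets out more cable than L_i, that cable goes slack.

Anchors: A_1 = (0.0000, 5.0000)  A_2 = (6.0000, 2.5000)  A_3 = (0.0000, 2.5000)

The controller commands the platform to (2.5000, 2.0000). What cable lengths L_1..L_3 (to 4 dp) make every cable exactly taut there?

(3.9051, 3.5355, 2.5495)

L_1: Δ = A_1−P = (-2.5000, 3.0000) → ‖Δ‖ = √15.2500 = 3.9051
L_2: Δ = A_2−P = (3.5000, 0.5000) → ‖Δ‖ = √12.5000 = 3.5355
L_3: Δ = A_3−P = (-2.5000, 0.5000) → ‖Δ‖ = √6.5000 = 2.5495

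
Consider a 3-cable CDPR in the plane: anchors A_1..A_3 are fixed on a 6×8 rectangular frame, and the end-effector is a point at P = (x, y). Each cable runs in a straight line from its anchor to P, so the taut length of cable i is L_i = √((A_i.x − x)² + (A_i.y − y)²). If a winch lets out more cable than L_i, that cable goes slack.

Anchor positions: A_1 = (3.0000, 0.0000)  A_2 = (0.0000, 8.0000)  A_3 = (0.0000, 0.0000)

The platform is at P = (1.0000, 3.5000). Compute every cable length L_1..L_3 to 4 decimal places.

(4.0311, 4.6098, 3.6401)

cable 1: Δx=2.0000, Δy=-3.5000; L_1 = √(Δx²+Δy²) = 4.0311
cable 2: Δx=-1.0000, Δy=4.5000; L_2 = √(Δx²+Δy²) = 4.6098
cable 3: Δx=-1.0000, Δy=-3.5000; L_3 = √(Δx²+Δy²) = 3.6401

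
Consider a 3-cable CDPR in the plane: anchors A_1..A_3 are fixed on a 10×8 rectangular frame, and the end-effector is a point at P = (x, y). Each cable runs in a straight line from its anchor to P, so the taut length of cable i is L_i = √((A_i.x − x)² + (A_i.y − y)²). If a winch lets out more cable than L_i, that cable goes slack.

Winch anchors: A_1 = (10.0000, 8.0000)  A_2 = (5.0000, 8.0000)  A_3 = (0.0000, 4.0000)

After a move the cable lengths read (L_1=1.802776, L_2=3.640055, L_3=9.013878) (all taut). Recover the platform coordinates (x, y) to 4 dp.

expand ‖A_i−P‖²=L_i² and subtract eq 1 (c_i ≔ ‖A_i‖²−L_i²)
c_1 = 100.0000+64.0000−3.2500 = 160.7500
eq1−eq2 → [10.0000  0.0000]·P = 85.0000
eq1−eq3 → [20.0000  8.0000]·P = 226.0000
2×2 solve → P = (8.5000, 7.0000)

(8.5000, 7.0000)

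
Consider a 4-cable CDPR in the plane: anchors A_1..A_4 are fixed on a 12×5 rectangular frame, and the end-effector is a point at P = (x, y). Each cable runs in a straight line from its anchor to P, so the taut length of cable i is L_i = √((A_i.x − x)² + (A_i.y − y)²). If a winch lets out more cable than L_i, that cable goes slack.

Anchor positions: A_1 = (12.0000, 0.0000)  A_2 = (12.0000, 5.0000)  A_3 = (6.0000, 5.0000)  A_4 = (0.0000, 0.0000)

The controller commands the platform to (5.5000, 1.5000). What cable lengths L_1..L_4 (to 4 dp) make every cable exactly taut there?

L_1 = √((12.0000−5.5000)² + (0.0000−1.5000)²) = 6.6708
L_2 = √((12.0000−5.5000)² + (5.0000−1.5000)²) = 7.3824
L_3 = √((6.0000−5.5000)² + (5.0000−1.5000)²) = 3.5355
L_4 = √((0.0000−5.5000)² + (0.0000−1.5000)²) = 5.7009

(6.6708, 7.3824, 3.5355, 5.7009)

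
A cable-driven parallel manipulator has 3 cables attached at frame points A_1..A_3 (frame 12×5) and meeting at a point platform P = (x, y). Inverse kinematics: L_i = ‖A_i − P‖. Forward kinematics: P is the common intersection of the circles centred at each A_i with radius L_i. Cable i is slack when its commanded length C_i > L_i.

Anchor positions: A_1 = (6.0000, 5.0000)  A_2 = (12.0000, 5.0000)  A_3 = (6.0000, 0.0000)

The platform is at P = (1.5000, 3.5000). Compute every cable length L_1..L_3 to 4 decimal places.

cable 1: Δx=4.5000, Δy=1.5000; L_1 = √(Δx²+Δy²) = 4.7434
cable 2: Δx=10.5000, Δy=1.5000; L_2 = √(Δx²+Δy²) = 10.6066
cable 3: Δx=4.5000, Δy=-3.5000; L_3 = √(Δx²+Δy²) = 5.7009

(4.7434, 10.6066, 5.7009)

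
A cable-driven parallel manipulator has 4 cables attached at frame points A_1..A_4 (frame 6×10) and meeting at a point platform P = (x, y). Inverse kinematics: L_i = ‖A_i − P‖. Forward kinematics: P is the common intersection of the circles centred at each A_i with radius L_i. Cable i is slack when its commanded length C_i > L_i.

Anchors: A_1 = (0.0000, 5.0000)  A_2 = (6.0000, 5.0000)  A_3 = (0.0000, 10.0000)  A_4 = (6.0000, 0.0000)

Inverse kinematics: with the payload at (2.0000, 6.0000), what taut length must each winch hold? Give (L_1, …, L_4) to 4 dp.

L_1 = √((0.0000−2.0000)² + (5.0000−6.0000)²) = 2.2361
L_2 = √((6.0000−2.0000)² + (5.0000−6.0000)²) = 4.1231
L_3 = √((0.0000−2.0000)² + (10.0000−6.0000)²) = 4.4721
L_4 = √((6.0000−2.0000)² + (0.0000−6.0000)²) = 7.2111

(2.2361, 4.1231, 4.4721, 7.2111)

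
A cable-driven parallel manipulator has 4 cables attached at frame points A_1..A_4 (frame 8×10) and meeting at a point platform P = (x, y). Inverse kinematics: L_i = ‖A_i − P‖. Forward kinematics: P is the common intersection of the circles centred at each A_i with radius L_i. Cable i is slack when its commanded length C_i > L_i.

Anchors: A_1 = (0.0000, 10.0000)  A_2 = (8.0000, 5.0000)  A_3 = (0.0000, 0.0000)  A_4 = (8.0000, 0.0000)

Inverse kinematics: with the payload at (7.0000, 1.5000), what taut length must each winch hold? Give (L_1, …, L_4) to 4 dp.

(11.0114, 3.6401, 7.1589, 1.8028)

L_1 = √((0.0000−7.0000)² + (10.0000−1.5000)²) = 11.0114
L_2 = √((8.0000−7.0000)² + (5.0000−1.5000)²) = 3.6401
L_3 = √((0.0000−7.0000)² + (0.0000−1.5000)²) = 7.1589
L_4 = √((8.0000−7.0000)² + (0.0000−1.5000)²) = 1.8028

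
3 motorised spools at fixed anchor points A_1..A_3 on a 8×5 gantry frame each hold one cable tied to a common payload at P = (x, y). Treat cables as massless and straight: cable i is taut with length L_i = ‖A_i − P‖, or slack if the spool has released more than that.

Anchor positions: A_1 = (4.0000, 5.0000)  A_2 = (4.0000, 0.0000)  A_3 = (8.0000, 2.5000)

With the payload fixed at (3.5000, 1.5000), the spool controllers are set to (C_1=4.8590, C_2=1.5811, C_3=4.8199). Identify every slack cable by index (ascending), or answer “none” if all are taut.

cable 1: L_1 = ‖A_1−P‖ = 3.5355;  C_1 = 4.8590 → slack
cable 2: L_2 = ‖A_2−P‖ = 1.5811;  C_2 = 1.5811 → taut
cable 3: L_3 = ‖A_3−P‖ = 4.6098;  C_3 = 4.8199 → slack

1, 3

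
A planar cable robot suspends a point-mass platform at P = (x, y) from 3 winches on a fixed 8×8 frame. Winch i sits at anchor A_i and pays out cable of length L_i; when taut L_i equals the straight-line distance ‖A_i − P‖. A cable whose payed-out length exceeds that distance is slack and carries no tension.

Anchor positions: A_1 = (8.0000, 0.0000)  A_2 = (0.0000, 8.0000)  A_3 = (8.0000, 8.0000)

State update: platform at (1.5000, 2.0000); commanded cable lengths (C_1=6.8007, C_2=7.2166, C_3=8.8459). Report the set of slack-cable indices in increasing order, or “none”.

i=1: geometric 6.8007 vs commanded 6.8007 ⇒ taut
i=2: geometric 6.1847 vs commanded 7.2166 ⇒ slack
i=3: geometric 8.8459 vs commanded 8.8459 ⇒ taut

2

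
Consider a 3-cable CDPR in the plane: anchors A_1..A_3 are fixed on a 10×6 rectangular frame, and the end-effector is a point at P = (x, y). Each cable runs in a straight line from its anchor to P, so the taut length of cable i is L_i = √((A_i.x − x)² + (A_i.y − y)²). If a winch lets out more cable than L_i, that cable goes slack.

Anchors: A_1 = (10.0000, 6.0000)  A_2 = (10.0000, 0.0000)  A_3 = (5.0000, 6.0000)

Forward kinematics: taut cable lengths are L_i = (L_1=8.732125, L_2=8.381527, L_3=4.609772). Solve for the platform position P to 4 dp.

(2.0000, 2.5000)

each cable: (A_i−P)·(A_i−P) = L_i²; let q_i = ‖A_i‖²−L_i²
q_1 = 100.0000+36.0000−76.2500 = 59.7500
row 1: 0.0000x + 12.0000y = 30.0000  (q_2=29.7500)
row 2: 10.0000x + 0.0000y = 20.0000  (q_3=39.7500)
Cramer on rows 1–2 → x = 2.0000, y = 2.5000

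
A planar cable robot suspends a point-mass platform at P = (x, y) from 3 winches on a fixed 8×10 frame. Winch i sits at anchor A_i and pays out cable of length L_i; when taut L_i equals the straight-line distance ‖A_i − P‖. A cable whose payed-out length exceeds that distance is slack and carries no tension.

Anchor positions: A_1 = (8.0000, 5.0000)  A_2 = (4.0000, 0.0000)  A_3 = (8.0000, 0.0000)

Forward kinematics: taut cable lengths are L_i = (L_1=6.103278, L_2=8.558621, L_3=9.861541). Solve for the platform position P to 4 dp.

(3.0000, 8.5000)

each cable: (A_i−P)·(A_i−P) = L_i²; let k_i = ‖A_i‖²−L_i²
k_1 = 64.0000+25.0000−37.2500 = 51.7500
row 1: 8.0000x + 10.0000y = 109.0000  (k_2=-57.2500)
row 2: 0.0000x + 10.0000y = 85.0000  (k_3=-33.2500)
Cramer on rows 1–2 → x = 3.0000, y = 8.5000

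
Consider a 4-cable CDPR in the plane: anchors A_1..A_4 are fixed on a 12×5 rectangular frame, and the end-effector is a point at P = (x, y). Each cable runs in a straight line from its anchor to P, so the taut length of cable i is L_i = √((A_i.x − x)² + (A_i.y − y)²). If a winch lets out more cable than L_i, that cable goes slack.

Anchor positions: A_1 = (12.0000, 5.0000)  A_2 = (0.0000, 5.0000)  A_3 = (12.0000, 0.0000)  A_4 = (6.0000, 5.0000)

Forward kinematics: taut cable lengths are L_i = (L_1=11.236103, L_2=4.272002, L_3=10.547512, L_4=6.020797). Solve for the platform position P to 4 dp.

expand ‖A_i−P‖²=L_i² and subtract eq 1 (q_i ≔ ‖A_i‖²−L_i²)
q_1 = 144.0000+25.0000−126.2500 = 42.7500
eq1−eq2 → [24.0000  0.0000]·P = 36.0000
eq1−eq3 → [0.0000  10.0000]·P = 10.0000
eq1−eq4 → [12.0000  0.0000]·P = 18.0000
2×2 solve → P = (1.5000, 1.0000)
check cable 4: ‖A_4−P‖² = 36.2500 ≈ L_4² = 36.2500 ✓

(1.5000, 1.0000)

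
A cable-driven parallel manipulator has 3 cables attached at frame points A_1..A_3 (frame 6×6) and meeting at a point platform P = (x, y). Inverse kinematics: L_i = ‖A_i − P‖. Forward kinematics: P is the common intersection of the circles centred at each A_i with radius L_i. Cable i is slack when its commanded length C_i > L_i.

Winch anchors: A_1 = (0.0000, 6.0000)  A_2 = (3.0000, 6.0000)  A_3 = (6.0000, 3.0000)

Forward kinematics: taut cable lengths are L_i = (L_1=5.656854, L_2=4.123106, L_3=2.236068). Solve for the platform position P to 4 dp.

expand ‖A_i−P‖²=L_i² and subtract eq 1 (k_i ≔ ‖A_i‖²−L_i²)
k_1 = 0.0000+36.0000−32.0000 = 4.0000
eq1−eq2 → [-6.0000  0.0000]·P = -24.0000
eq1−eq3 → [-12.0000  6.0000]·P = -36.0000
2×2 solve → P = (4.0000, 2.0000)

(4.0000, 2.0000)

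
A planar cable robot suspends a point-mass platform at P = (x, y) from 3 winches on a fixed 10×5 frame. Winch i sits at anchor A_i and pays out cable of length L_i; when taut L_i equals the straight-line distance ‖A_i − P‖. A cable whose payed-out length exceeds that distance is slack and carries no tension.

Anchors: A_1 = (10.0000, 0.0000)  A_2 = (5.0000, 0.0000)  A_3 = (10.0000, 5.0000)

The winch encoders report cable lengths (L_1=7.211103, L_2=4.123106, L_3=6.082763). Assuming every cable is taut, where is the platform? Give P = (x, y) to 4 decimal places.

expand ‖A_i−P‖²=L_i² and subtract eq 1 (q_i ≔ ‖A_i‖²−L_i²)
q_1 = 100.0000+0.0000−52.0000 = 48.0000
eq1−eq2 → [10.0000  0.0000]·P = 40.0000
eq1−eq3 → [0.0000  -10.0000]·P = -40.0000
2×2 solve → P = (4.0000, 4.0000)

(4.0000, 4.0000)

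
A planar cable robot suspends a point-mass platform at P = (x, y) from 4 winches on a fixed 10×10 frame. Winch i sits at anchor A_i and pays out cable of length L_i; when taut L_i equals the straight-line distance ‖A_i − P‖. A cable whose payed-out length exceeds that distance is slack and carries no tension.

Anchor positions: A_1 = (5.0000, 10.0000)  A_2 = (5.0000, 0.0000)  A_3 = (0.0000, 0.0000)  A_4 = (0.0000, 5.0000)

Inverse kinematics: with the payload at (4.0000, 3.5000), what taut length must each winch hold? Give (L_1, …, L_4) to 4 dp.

L_1: Δ = A_1−P = (1.0000, 6.5000) → ‖Δ‖ = √43.2500 = 6.5765
L_2: Δ = A_2−P = (1.0000, -3.5000) → ‖Δ‖ = √13.2500 = 3.6401
L_3: Δ = A_3−P = (-4.0000, -3.5000) → ‖Δ‖ = √28.2500 = 5.3151
L_4: Δ = A_4−P = (-4.0000, 1.5000) → ‖Δ‖ = √18.2500 = 4.2720

(6.5765, 3.6401, 5.3151, 4.2720)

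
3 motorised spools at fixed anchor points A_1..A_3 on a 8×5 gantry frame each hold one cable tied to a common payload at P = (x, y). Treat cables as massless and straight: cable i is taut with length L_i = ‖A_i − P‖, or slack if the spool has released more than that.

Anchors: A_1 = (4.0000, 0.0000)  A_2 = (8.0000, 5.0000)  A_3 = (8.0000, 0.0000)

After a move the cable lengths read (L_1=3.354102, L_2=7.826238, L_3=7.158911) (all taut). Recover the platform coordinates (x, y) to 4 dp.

expand ‖A_i−P‖²=L_i² and subtract eq 1 (k_i ≔ ‖A_i‖²−L_i²)
k_1 = 16.0000+0.0000−11.2500 = 4.7500
eq1−eq2 → [-8.0000  -10.0000]·P = -23.0000
eq1−eq3 → [-8.0000  0.0000]·P = -8.0000
2×2 solve → P = (1.0000, 1.5000)

(1.0000, 1.5000)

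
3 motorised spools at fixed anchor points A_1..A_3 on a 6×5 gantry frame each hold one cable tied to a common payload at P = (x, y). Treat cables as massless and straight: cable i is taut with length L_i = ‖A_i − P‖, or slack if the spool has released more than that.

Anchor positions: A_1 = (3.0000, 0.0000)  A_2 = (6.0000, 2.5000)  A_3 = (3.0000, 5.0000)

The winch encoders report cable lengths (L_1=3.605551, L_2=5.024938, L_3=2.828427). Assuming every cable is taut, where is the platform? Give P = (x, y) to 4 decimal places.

(1.0000, 3.0000)

expand ‖A_i−P‖²=L_i² and subtract eq 1 (q_i ≔ ‖A_i‖²−L_i²)
q_1 = 9.0000+0.0000−13.0000 = -4.0000
eq1−eq2 → [-6.0000  -5.0000]·P = -21.0000
eq1−eq3 → [0.0000  -10.0000]·P = -30.0000
2×2 solve → P = (1.0000, 3.0000)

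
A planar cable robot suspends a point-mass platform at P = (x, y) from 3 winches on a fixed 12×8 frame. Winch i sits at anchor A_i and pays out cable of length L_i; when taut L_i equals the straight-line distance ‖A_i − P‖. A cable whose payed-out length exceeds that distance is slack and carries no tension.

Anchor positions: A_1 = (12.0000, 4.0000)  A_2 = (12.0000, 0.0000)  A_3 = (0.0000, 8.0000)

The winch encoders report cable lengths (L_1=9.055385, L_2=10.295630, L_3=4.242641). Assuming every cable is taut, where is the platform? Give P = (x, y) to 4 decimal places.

(3.0000, 5.0000)

expand ‖A_i−P‖²=L_i² and subtract eq 1 (k_i ≔ ‖A_i‖²−L_i²)
k_1 = 144.0000+16.0000−82.0000 = 78.0000
eq1−eq2 → [0.0000  8.0000]·P = 40.0000
eq1−eq3 → [24.0000  -8.0000]·P = 32.0000
2×2 solve → P = (3.0000, 5.0000)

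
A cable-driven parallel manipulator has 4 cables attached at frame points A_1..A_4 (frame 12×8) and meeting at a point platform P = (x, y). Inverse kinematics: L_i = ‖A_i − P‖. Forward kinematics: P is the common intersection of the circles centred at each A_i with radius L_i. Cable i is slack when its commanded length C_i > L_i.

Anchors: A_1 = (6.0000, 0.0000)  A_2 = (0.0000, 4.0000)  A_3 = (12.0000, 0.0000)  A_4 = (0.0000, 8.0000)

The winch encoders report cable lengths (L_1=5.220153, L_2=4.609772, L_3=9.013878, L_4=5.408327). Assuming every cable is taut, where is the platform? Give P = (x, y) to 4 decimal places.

(4.5000, 5.0000)

each cable: (A_i−P)·(A_i−P) = L_i²; let k_i = ‖A_i‖²−L_i²
k_1 = 36.0000+0.0000−27.2500 = 8.7500
row 1: 12.0000x − 8.0000y = 14.0000  (k_2=-5.2500)
row 2: -12.0000x + 0.0000y = -54.0000  (k_3=62.7500)
row 3: 12.0000x − 16.0000y = -26.0000  (k_4=34.7500)
Cramer on rows 1–2 → x = 4.5000, y = 5.0000
check cable 4: ‖A_4−P‖² = 29.2500 ≈ L_4² = 29.2500 ✓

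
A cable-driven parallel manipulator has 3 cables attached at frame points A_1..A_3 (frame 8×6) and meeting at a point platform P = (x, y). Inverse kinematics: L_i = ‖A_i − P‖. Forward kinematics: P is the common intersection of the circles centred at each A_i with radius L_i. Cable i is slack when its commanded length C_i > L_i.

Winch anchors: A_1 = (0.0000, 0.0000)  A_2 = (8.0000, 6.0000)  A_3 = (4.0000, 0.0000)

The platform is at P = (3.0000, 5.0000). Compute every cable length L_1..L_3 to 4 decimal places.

(5.8310, 5.0990, 5.0990)

L_1: Δ = A_1−P = (-3.0000, -5.0000) → ‖Δ‖ = √34.0000 = 5.8310
L_2: Δ = A_2−P = (5.0000, 1.0000) → ‖Δ‖ = √26.0000 = 5.0990
L_3: Δ = A_3−P = (1.0000, -5.0000) → ‖Δ‖ = √26.0000 = 5.0990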